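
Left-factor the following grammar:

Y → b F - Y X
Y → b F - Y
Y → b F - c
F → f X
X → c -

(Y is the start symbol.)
Left-factoring transforms A → αβ₁ | αβ₂ into A → αA' and A' → β₁ | β₂
(α is the longest common prefix among the alternatives). Repeat until
no nonterminal has two alternatives with a common prefix.

Round 1: Y has alternatives sharing prefix 'b F -'. Introduce Y': Y → b F - Y'
  Add: Y' → Y X
  Add: Y' → Y
  Add: Y' → c

Round 2: Y' has alternatives sharing prefix 'Y'. Introduce Y'': Y' → Y Y''
  Add: Y'' → X
  Add: Y'' → ε

No remaining common prefixes — done.

Resulting grammar:
Y → b F - Y'
Y' → Y Y''
Y'' → X
Y'' → ε
Y' → c
F → f X
X → c -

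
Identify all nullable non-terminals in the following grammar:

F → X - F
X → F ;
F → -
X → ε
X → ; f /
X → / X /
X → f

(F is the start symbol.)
{ 'X' }

A non-terminal is nullable if it can derive ε (the empty string): either it has an ε-production, or it has a production whose right-hand side consists entirely of nullable non-terminals.

ε-productions: X → ε
So X is immediately nullable.
No further non-terminal can be added: every production for the remaining non-terminals contains a terminal or a non-nullable non-terminal.
Nullable = { 'X' }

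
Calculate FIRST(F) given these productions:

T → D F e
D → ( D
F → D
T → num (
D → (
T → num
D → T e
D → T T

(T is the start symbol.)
FIRST sets of the other non-terminals involved (by the same procedure, iterated to a fixed point):
  FIRST(D) = { '(', 'num' }

From F → D:
  - D is a non-terminal: add FIRST(D) \ {ε} = { '(', 'num' }
    D is not nullable, so stop

Collecting: FIRST(F) = { '(', 'num' }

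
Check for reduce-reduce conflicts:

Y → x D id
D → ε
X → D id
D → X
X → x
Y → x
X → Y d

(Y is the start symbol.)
Yes — I2: [D → .] vs [Y → x .]; I6: [D → .] vs [X → x .]; I8: [X → D id .] vs [Y → x D id .]

Augment with Y' → Y and build the canonical LR(0) collection (I0 = CLOSURE({[Y' → . Y]}), then GOTO on every symbol after a dot until no new states appear). It has 9 states:
  I0: { [Y → . x D id], [Y → . x], [Y' → . Y] }  — shift
  I1: { [Y' → Y .] }  — accept
  I2: { [D → . X], [D → .], [X → . D id], [X → . Y d], [X → . x], [Y → . x D id], [Y → . x], [Y → x . D id], [Y → x .] }  — shift, 2 reduces
  I3: { [X → D . id], [Y → x D . id] }  — shift
  I4: { [D → X .] }  — reduce
  I5: { [X → Y . d] }  — shift
  I6: { [D → . X], [D → .], [X → . D id], [X → . Y d], [X → . x], [X → x .], [Y → . x D id], [Y → . x], [Y → x . D id], [Y → x .] }  — shift, 3 reduces
  I7: { [X → Y d .] }  — reduce
  I8: { [X → D id .], [Y → x D id .] }  — 2 reduces

I2 contains complete items [D → .], [Y → x .] — reduce-reduce conflict.
I6 contains complete items [D → .], [X → x .], [Y → x .] — reduce-reduce conflict.
I8 contains complete items [X → D id .], [Y → x D id .] — reduce-reduce conflict.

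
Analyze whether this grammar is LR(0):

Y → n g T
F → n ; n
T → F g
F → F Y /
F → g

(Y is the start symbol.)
A grammar is LR(0) if no state in the canonical LR(0) collection has:
  - both a shift item (dot before a terminal) and a complete item (shift-reduce conflict), or
  - two or more complete items (reduce-reduce conflict; the accept item [Y' → Y .] counts as a complete item here).

Augment with Y' → Y and build the canonical LR(0) collection (I0 = CLOSURE({[Y' → . Y]}), then GOTO on every symbol after a dot until no new states appear). It has 13 states:
  I0: { [Y → . n g T], [Y' → . Y] }  — shift
  I1: { [Y' → Y .] }  — accept
  I2: { [Y → n . g T] }  — shift
  I3: { [F → . F Y /], [F → . g], [F → . n ; n], [T → . F g], [Y → n g . T] }  — shift
  I4: { [F → F . Y /], [T → F . g], [Y → . n g T] }  — shift
  I5: { [Y → n g T .] }  — reduce
  I6: { [F → g .] }  — reduce
  I7: { [F → n . ; n] }  — shift
  I8: { [F → n ; . n] }  — shift
  I9: { [F → n ; n .] }  — reduce
  I10: { [F → F Y . /] }  — shift
  I11: { [T → F g .] }  — reduce
  I12: { [F → F Y / .] }  — reduce

Every state is either a pure shift/goto state or contains exactly one complete item and nothing to shift — no conflicts. The grammar is LR(0).

Answer: Yes, the grammar is LR(0)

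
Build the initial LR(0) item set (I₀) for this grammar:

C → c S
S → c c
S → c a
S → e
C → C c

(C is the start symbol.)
First, augment the grammar with C' → C
I₀ = CLOSURE({ [C' → . C] }):
  [C' → . C] has the dot before C: add [C → . c S], [C → . C c]
No further items can be added.

I₀ = { [C → . C c], [C → . c S], [C' → . C] }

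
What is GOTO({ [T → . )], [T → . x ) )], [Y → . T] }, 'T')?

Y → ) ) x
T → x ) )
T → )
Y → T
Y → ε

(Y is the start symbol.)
{ [Y → T .] }

GOTO(I, 'T') = CLOSURE({ [A → αX.β] : [A → α.Xβ] ∈ I, X = 'T' })

Items with dot before 'T', with the dot advanced:
  [Y → . T] → [Y → T .]
Closure adds nothing (no advanced item has the dot before a non-terminal).

GOTO = { [Y → T .] }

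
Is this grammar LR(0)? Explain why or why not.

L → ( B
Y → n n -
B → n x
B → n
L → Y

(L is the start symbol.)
No. Shift-reduce conflict between [B → n .] and [B → n . x]

Augment with L' → L and build the canonical LR(0) collection (I0 = CLOSURE({[L' → . L]}), then GOTO on every symbol after a dot until no new states appear). It has 10 states:
  I0: { [L → . ( B], [L → . Y], [L' → . L], [Y → . n n -] }  — shift
  I1: { [B → . n x], [B → . n], [L → ( . B] }  — shift
  I2: { [L' → L .] }  — accept
  I3: { [L → Y .] }  — reduce
  I4: { [Y → n . n -] }  — shift
  I5: { [Y → n n . -] }  — shift
  I6: { [Y → n n - .] }  — reduce
  I7: { [L → ( B .] }  — reduce
  I8: { [B → n . x], [B → n .] }  — shift, reduce
  I9: { [B → n x .] }  — reduce

Conflict in state I8:
  Shift-reduce conflict between [B → n .] and [B → n . x]
So the grammar is NOT LR(0).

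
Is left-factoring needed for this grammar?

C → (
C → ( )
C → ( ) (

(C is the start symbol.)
Left-factoring is needed when two productions for the same non-terminal
share a common prefix on the right-hand side.

Productions for C:
  C → (
  C → ( )
  C → ( ) (

Found common prefix '(' in productions for C

Answer: Yes, C has productions with common prefix '('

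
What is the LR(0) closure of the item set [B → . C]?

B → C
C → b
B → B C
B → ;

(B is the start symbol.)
{ [B → . C], [C → . b] }

To compute CLOSURE, for each item [A → α.Bβ] where B is a non-terminal, add [B → .γ] for all productions B → γ; repeat for the newly added items until nothing changes.

Start with: [B → . C]
  [B → . C] has the dot before C: add [C → . b]
No further items can be added.

CLOSURE = { [B → . C], [C → . b] }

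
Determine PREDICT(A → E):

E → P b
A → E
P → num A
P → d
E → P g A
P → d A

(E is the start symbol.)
PREDICT(A → E) = (FIRST(RHS) \ {ε}) ∪ (FOLLOW(A) if ε ∈ FIRST(RHS), i.e. RHS ⇒* ε)
FIRST(E) = { 'd', 'num' }
FIRST(E) = { 'd', 'num' }
ε ∉ FIRST(E), so FOLLOW(A) is not added.
PREDICT(A → E) = { 'd', 'num' }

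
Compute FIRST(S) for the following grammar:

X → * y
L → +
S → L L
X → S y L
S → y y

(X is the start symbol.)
{ '+', 'y' }

FIRST sets of the other non-terminals involved (by the same procedure, iterated to a fixed point):
  FIRST(L) = { '+' }

From S → L L:
  - L is a non-terminal: add FIRST(L) \ {ε} = { '+' }
    L is not nullable, so stop
From S → y y:
  - y is a terminal: add 'y' and stop

Collecting: FIRST(S) = { '+', 'y' }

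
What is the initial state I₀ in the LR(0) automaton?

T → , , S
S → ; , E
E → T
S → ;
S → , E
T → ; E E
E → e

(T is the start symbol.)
{ [T → . , , S], [T → . ; E E], [T' → . T] }

First, augment the grammar with T' → T
I₀ = CLOSURE({ [T' → . T] }):
  [T' → . T] has the dot before T: add [T → . , , S], [T → . ; E E]
No further items can be added.

I₀ = { [T → . , , S], [T → . ; E E], [T' → . T] }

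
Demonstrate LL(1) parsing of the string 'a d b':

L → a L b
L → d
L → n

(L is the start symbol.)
Stack is shown with the top on the left.

Stack    Input    Action
------------------------
L $      a d b $  output L → a L b
a L b $  a d b $  match 'a'
L b $    d b $    output L → d
d b $    d b $    match 'd'
b $      b $      match 'b'
$        $        accept

The string is accepted.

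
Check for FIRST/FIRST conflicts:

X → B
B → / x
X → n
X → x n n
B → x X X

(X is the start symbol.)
Yes. X → B / X → x n n on { 'x' }

A FIRST/FIRST conflict occurs when two productions N → α and N → β for the same non-terminal have FIRST(α) ∩ FIRST(β) ≠ ∅ (with ε ∈ FIRST of a nullable right-hand side, so two nullable alternatives also conflict).

FIRST sets of the non-terminals at (or reachable through a nullable prefix from) the front of some alternative:
  FIRST(B) = { '/', 'x' }

Productions for X:
  X → B: FIRST = { '/', 'x' }
  X → n: FIRST = { 'n' }
  X → x n n: FIRST = { 'x' }
Productions for B:
  B → / x: FIRST = { '/' }
  B → x X X: FIRST = { 'x' }

Conflict for X: X → B and X → x n n
  Overlap: { 'x' }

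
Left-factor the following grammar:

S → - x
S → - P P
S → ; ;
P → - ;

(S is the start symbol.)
S → - S'
S' → x
S' → P P
S → ; ;
P → - ;

Left-factoring transforms A → αβ₁ | αβ₂ into A → αA' and A' → β₁ | β₂
(α is the longest common prefix among the alternatives). Repeat until
no nonterminal has two alternatives with a common prefix.

Round 1: S has alternatives sharing prefix '-'. Introduce S': S → - S'
  Add: S' → x
  Add: S' → P P

No remaining common prefixes — done.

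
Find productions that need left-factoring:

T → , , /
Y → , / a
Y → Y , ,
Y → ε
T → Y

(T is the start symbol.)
Left-factoring is needed when two productions for the same non-terminal
share a common prefix on the right-hand side.

Productions for T:
  T → , , /
  T → Y
Productions for Y:
  Y → , / a
  Y → Y , ,
  Y → ε

No common prefixes found.

Answer: No, left-factoring is not needed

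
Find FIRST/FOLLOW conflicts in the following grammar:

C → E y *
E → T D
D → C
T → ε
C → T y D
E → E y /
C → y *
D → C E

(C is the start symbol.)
Nullable non-terminals: T.
T has a nullable alternative but only one production, so nothing to check.

C, D, E have no nullable alternative, so no FIRST/FOLLOW check is needed there.

No FIRST/FOLLOW conflicts found.

Answer: No FIRST/FOLLOW conflicts.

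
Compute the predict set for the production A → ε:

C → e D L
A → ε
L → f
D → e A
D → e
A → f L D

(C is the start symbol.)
PREDICT(A → ε) = (FIRST(RHS) \ {ε}) ∪ (FOLLOW(A) if ε ∈ FIRST(RHS), i.e. RHS ⇒* ε)
The right-hand side is ε (FIRST(ε) = { ε }), so the predict set is FOLLOW(A) = { 'f' }
PREDICT(A → ε) = { 'f' }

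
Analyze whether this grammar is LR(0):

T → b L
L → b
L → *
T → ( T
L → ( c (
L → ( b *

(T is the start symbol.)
A grammar is LR(0) if no state in the canonical LR(0) collection has:
  - both a shift item (dot before a terminal) and a complete item (shift-reduce conflict), or
  - two or more complete items (reduce-reduce conflict; the accept item [T' → T .] counts as a complete item here).

Augment with T' → T and build the canonical LR(0) collection (I0 = CLOSURE({[T' → . T]}), then GOTO on every symbol after a dot until no new states appear). It has 13 states:
  I0: { [T → . ( T], [T → . b L], [T' → . T] }  — shift
  I1: { [T → ( . T], [T → . ( T], [T → . b L] }  — shift
  I2: { [T' → T .] }  — accept
  I3: { [L → . ( b *], [L → . ( c (], [L → . *], [L → . b], [T → b . L] }  — shift
  I4: { [L → ( . b *], [L → ( . c (] }  — shift
  I5: { [L → * .] }  — reduce
  I6: { [T → b L .] }  — reduce
  I7: { [L → b .] }  — reduce
  I8: { [L → ( b . *] }  — shift
  I9: { [L → ( c . (] }  — shift
  I10: { [L → ( c ( .] }  — reduce
  I11: { [L → ( b * .] }  — reduce
  I12: { [T → ( T .] }  — reduce

Every state is either a pure shift/goto state or contains exactly one complete item and nothing to shift — no conflicts. The grammar is LR(0).

Answer: Yes, the grammar is LR(0)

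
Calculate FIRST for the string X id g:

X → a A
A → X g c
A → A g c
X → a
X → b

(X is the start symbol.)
{ 'a', 'b' }

FIRST sets of the non-terminals involved (from the grammar, by fixed-point iteration):
  FIRST(X) = { 'a', 'b' }

To compute FIRST(X id g), process the symbols left to right:
Symbol X is a non-terminal. Add FIRST(X) \ {ε} = { 'a', 'b' }
X is not nullable (ε ∉ FIRST(X)), so stop here.
FIRST(X id g) = { 'a', 'b' }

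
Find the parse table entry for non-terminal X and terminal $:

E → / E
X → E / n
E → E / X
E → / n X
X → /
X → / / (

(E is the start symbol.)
Empty (error entry)

To find M[X, $], we find productions for X where $ is in the predict set (PREDICT(N → α) = (FIRST(α) \ {ε}) ∪ (FOLLOW(N) if α ⇒* ε)).

Relevant sets:
  FIRST(E) = { '/' }

X → E / n: PREDICT = { '/' }
X → /: PREDICT = { '/' }
X → / / (: PREDICT = { '/' }

M[X, $] is empty (no production applies)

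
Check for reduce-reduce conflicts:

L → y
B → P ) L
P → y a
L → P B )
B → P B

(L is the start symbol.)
No reduce-reduce conflicts

Augment with L' → L and build the canonical LR(0) collection (I0 = CLOSURE({[L' → . L]}), then GOTO on every symbol after a dot until no new states appear). It has 12 states:
  I0: { [L → . P B )], [L → . y], [L' → . L], [P → . y a] }  — shift
  I1: { [L' → L .] }  — accept
  I2: { [B → . P ) L], [B → . P B], [L → P . B )], [P → . y a] }  — shift
  I3: { [L → y .], [P → y . a] }  — shift, reduce
  I4: { [P → y a .] }  — reduce
  I5: { [L → P B . )] }  — shift
  I6: { [B → . P ) L], [B → . P B], [B → P . ) L], [B → P . B], [P → . y a] }  — shift
  I7: { [P → y . a] }  — shift
  I8: { [B → P ) . L], [L → . P B )], [L → . y], [P → . y a] }  — shift
  I9: { [B → P B .] }  — reduce
  I10: { [B → P ) L .] }  — reduce
  I11: { [L → P B ) .] }  — reduce

No state contains more than one complete item.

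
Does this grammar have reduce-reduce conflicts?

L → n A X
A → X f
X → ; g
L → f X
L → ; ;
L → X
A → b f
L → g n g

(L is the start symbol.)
No reduce-reduce conflicts

A reduce-reduce conflict occurs when an LR(0) state has two complete items [A → α .] and [B → β .] — both call for a reduction, and with no lookahead the parser cannot choose between them.

Augment with L' → L and build the canonical LR(0) collection (I0 = CLOSURE({[L' → . L]}), then GOTO on every symbol after a dot until no new states appear). It has 19 states:
  I0: { [L → . ; ;], [L → . X], [L → . f X], [L → . g n g], [L → . n A X], [L' → . L], [X → . ; g] }  — shift
  I1: { [L → ; . ;], [X → ; . g] }  — shift
  I2: { [L' → L .] }  — accept
  I3: { [L → X .] }  — reduce
  I4: { [L → f . X], [X → . ; g] }  — shift
  I5: { [L → g . n g] }  — shift
  I6: { [A → . X f], [A → . b f], [L → n . A X], [X → . ; g] }  — shift
  I7: { [X → ; . g] }  — shift
  I8: { [L → n A . X], [X → . ; g] }  — shift
  I9: { [A → X . f] }  — shift
  I10: { [A → b . f] }  — shift
  I11: { [A → b f .] }  — reduce
  I12: { [A → X f .] }  — reduce
  I13: { [L → n A X .] }  — reduce
  I14: { [X → ; g .] }  — reduce
  I15: { [L → g n . g] }  — shift
  I16: { [L → g n g .] }  — reduce
  I17: { [L → f X .] }  — reduce
  I18: { [L → ; ; .] }  — reduce

No state contains more than one complete item.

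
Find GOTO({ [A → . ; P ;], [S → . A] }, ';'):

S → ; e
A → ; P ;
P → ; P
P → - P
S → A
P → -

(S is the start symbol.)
{ [A → ; . P ;], [P → . - P], [P → . -], [P → . ; P] }

GOTO(I, ';') = CLOSURE({ [A → αX.β] : [A → α.Xβ] ∈ I, X = ';' })

Items with dot before ';', with the dot advanced:
  [A → . ; P ;] → [A → ; . P ;]
Closure of the advanced items:
  [A → ; . P ;] has the dot before P: add [P → . ; P], [P → . - P], [P → . -]

GOTO = { [A → ; . P ;], [P → . - P], [P → . -], [P → . ; P] }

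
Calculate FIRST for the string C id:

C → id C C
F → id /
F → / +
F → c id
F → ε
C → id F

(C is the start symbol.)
FIRST sets of the non-terminals involved (from the grammar, by fixed-point iteration):
  FIRST(C) = { 'id' }

To compute FIRST(C id), process the symbols left to right:
Symbol C is a non-terminal. Add FIRST(C) \ {ε} = { 'id' }
C is not nullable (ε ∉ FIRST(C)), so stop here.
FIRST(C id) = { 'id' }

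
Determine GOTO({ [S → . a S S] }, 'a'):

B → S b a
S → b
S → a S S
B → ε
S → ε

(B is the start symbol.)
GOTO(I, 'a') = CLOSURE({ [A → αX.β] : [A → α.Xβ] ∈ I, X = 'a' })

Items with dot before 'a', with the dot advanced:
  [S → . a S S] → [S → a . S S]
Closure of the advanced items:
  [S → a . S S] has the dot before S: add [S → . b], [S → . a S S], [S → .]

GOTO = { [S → . a S S], [S → . b], [S → .], [S → a . S S] }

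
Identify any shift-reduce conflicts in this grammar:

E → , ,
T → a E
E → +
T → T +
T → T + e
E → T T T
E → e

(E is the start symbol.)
Yes — I8: [T → T + .] vs [T → T + . e]; I10: [E → T T T .] vs [T → T . +]

A shift-reduce conflict occurs when an LR(0) state has both:
  - a complete (reduce) item [A → α .] (dot at the end), and
  - a shift item [B → β . c γ] (dot before a terminal).

Augment with E' → E and build the canonical LR(0) collection (I0 = CLOSURE({[E' → . E]}), then GOTO on every symbol after a dot until no new states appear). It has 13 states:
  I0: { [E → . +], [E → . , ,], [E → . T T T], [E → . e], [E' → . E], [T → . T + e], [T → . T +], [T → . a E] }  — shift
  I1: { [E → + .] }  — reduce
  I2: { [E → , . ,] }  — shift
  I3: { [E' → E .] }  — accept
  I4: { [E → T . T T], [T → . T + e], [T → . T +], [T → . a E], [T → T . + e], [T → T . +] }  — shift
  I5: { [E → . +], [E → . , ,], [E → . T T T], [E → . e], [T → . T + e], [T → . T +], [T → . a E], [T → a . E] }  — shift
  I6: { [E → e .] }  — reduce
  I7: { [T → a E .] }  — reduce
  I8: { [T → T + . e], [T → T + .] }  — shift, reduce
  I9: { [E → T T . T], [T → . T + e], [T → . T +], [T → . a E], [T → T . + e], [T → T . +] }  — shift
  I10: { [E → T T T .], [T → T . + e], [T → T . +] }  — shift, reduce
  I11: { [T → T + e .] }  — reduce
  I12: { [E → , , .] }  — reduce

I8 contains reduce item [T → T + .] and shift item [T → T + . e] — shift-reduce conflict.
I10 contains reduce item [E → T T T .] and shift items [T → T . +], [T → T . + e] — shift-reduce conflict.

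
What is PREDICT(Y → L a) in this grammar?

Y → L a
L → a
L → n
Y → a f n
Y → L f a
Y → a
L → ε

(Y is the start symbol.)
{ 'a', 'n' }

PREDICT(Y → L a) = (FIRST(RHS) \ {ε}) ∪ (FOLLOW(Y) if ε ∈ FIRST(RHS), i.e. RHS ⇒* ε)
FIRST(L) = { 'a', 'n', ε }
FIRST(L a) = { 'a', 'n' }
ε ∉ FIRST(L a), so FOLLOW(Y) is not added.
PREDICT(Y → L a) = { 'a', 'n' }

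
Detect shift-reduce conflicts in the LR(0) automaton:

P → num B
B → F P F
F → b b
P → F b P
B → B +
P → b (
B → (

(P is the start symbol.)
Augment with P' → P and build the canonical LR(0) collection (I0 = CLOSURE({[P' → . P]}), then GOTO on every symbol after a dot until no new states appear). It has 16 states:
  I0: { [F → . b b], [P → . F b P], [P → . b (], [P → . num B], [P' → . P] }  — shift
  I1: { [P → F . b P] }  — shift
  I2: { [P' → P .] }  — accept
  I3: { [F → b . b], [P → b . (] }  — shift
  I4: { [B → . (], [B → . B +], [B → . F P F], [F → . b b], [P → num . B] }  — shift
  I5: { [B → ( .] }  — reduce
  I6: { [B → B . +], [P → num B .] }  — shift, reduce
  I7: { [B → F . P F], [F → . b b], [P → . F b P], [P → . b (], [P → . num B] }  — shift
  I8: { [F → b . b] }  — shift
  I9: { [F → b b .] }  — reduce
  I10: { [B → F P . F], [F → . b b] }  — shift
  I11: { [B → F P F .] }  — reduce
  I12: { [B → B + .] }  — reduce
  I13: { [P → b ( .] }  — reduce
  I14: { [F → . b b], [P → . F b P], [P → . b (], [P → . num B], [P → F b . P] }  — shift
  I15: { [P → F b P .] }  — reduce

I6 contains reduce item [P → num B .] and shift item [B → B . +] — shift-reduce conflict.

Answer: Yes — I6: [P → num B .] vs [B → B . +]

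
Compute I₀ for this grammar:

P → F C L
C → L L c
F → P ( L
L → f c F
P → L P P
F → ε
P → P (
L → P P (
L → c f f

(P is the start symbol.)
First, augment the grammar with P' → P
I₀ = CLOSURE({ [P' → . P] }):
  [P' → . P] has the dot before P: add [P → . F C L], [P → . L P P], [P → . P (]
  [P → . F C L] has the dot before F: add [F → . P ( L], [F → .]
  [P → . L P P] has the dot before L: add [L → . f c F], [L → . P P (], [L → . c f f]
No further items can be added.

I₀ = { [F → . P ( L], [F → .], [L → . P P (], [L → . c f f], [L → . f c F], [P → . F C L], [P → . L P P], [P → . P (], [P' → . P] }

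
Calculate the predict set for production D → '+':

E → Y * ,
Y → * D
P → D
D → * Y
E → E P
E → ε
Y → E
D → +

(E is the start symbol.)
PREDICT(D → '+') = (FIRST(RHS) \ {ε}) ∪ (FOLLOW(D) if ε ∈ FIRST(RHS), i.e. RHS ⇒* ε)
FIRST('+') = { '+' }
ε ∉ FIRST('+'), so FOLLOW(D) is not added.
PREDICT(D → '+') = { '+' }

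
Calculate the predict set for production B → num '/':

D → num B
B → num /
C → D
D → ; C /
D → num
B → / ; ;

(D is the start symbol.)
PREDICT(B → num '/') = (FIRST(RHS) \ {ε}) ∪ (FOLLOW(B) if ε ∈ FIRST(RHS), i.e. RHS ⇒* ε)
FIRST(num '/') = { 'num' }
ε ∉ FIRST(num '/'), so FOLLOW(B) is not added.
PREDICT(B → num '/') = { 'num' }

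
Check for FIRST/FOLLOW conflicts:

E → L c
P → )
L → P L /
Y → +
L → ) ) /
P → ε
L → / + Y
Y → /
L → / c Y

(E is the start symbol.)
A FIRST/FOLLOW conflict occurs when a non-terminal N has a nullable alternative N → β (β ⇒* ε) and another alternative N → α with FIRST(α) ∩ FOLLOW(N) ≠ ∅: on such a lookahead the parser cannot decide between expanding α and letting N vanish via β.

Nullable non-terminals: P.

P: nullable alternative(s) P → ε; FOLLOW(P) = { ')', '/' }
  P → ): FIRST \ {ε} = { ')' } — overlaps FOLLOW(P) on { ')' }: CONFLICT
  P → ε: FIRST \ {ε} = { } — this is the only nullable alternative, skip

E, L, Y have no nullable alternative, so no FIRST/FOLLOW check is needed there.

So the grammar has 1 FIRST/FOLLOW conflict (marked CONFLICT above).

Answer: Yes. P → ')' with FOLLOW(P) on { ')' }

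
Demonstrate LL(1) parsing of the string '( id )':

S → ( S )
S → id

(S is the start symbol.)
LL(1) parsing maintains a stack (initially the start symbol over $) and the input. At each step: if the stack top is a terminal, match it against the current input token; if it is a non-terminal N, replace it with the RHS of M[N, lookahead] (the unique production whose predict set contains the lookahead).

Stack is shown with the top on the left.

Stack    Input     Action
-------------------------
S $      ( id ) $  output S → ( S )
( S ) $  ( id ) $  match '('
S ) $    id ) $    output S → id
id ) $   id ) $    match 'id'
) $      ) $       match ')'
$        $         accept

The string is accepted.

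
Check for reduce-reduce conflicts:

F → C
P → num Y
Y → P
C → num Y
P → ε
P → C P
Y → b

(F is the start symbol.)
Yes — I9: [C → num Y .] vs [P → num Y .]

Augment with F' → F and build the canonical LR(0) collection (I0 = CLOSURE({[F' → . F]}), then GOTO on every symbol after a dot until no new states appear). It has 11 states:
  I0: { [C → . num Y], [F → . C], [F' → . F] }  — shift
  I1: { [F → C .] }  — reduce
  I2: { [F' → F .] }  — accept
  I3: { [C → . num Y], [C → num . Y], [P → . C P], [P → . num Y], [P → .], [Y → . P], [Y → . b] }  — shift, reduce
  I4: { [C → . num Y], [P → . C P], [P → . num Y], [P → .], [P → C . P] }  — shift, reduce
  I5: { [Y → P .] }  — reduce
  I6: { [C → num Y .] }  — reduce
  I7: { [Y → b .] }  — reduce
  I8: { [C → . num Y], [C → num . Y], [P → . C P], [P → . num Y], [P → .], [P → num . Y], [Y → . P], [Y → . b] }  — shift, reduce
  I9: { [C → num Y .], [P → num Y .] }  — 2 reduces
  I10: { [P → C P .] }  — reduce

I9 contains complete items [C → num Y .], [P → num Y .] — reduce-reduce conflict.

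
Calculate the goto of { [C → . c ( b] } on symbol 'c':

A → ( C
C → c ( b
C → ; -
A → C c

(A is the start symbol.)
GOTO(I, 'c') = CLOSURE({ [A → αX.β] : [A → α.Xβ] ∈ I, X = 'c' })

Items with dot before 'c', with the dot advanced:
  [C → . c ( b] → [C → c . ( b]
Closure adds nothing (no advanced item has the dot before a non-terminal).

GOTO = { [C → c . ( b] }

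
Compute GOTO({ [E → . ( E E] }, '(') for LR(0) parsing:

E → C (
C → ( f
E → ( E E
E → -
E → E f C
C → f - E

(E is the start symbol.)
GOTO(I, '(') = CLOSURE({ [A → αX.β] : [A → α.Xβ] ∈ I, X = '(' })

Items with dot before '(', with the dot advanced:
  [E → . ( E E] → [E → ( . E E]
Closure of the advanced items:
  [E → ( . E E] has the dot before E: add [E → . C (], [E → . ( E E], [E → . -], [E → . E f C]
  [E → . C (] has the dot before C: add [C → . ( f], [C → . f - E]

GOTO = { [C → . ( f], [C → . f - E], [E → ( . E E], [E → . ( E E], [E → . -], [E → . C (], [E → . E f C] }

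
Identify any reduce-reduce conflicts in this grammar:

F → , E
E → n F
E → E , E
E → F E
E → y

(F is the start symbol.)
Augment with F' → F and build the canonical LR(0) collection (I0 = CLOSURE({[F' → . F]}), then GOTO on every symbol after a dot until no new states appear). It has 11 states:
  I0: { [F → . , E], [F' → . F] }  — shift
  I1: { [E → . E , E], [E → . F E], [E → . n F], [E → . y], [F → , . E], [F → . , E] }  — shift
  I2: { [F' → F .] }  — accept
  I3: { [E → E . , E], [F → , E .] }  — shift, reduce
  I4: { [E → . E , E], [E → . F E], [E → . n F], [E → . y], [E → F . E], [F → . , E] }  — shift
  I5: { [E → n . F], [F → . , E] }  — shift
  I6: { [E → y .] }  — reduce
  I7: { [E → n F .] }  — reduce
  I8: { [E → E . , E], [E → F E .] }  — shift, reduce
  I9: { [E → . E , E], [E → . F E], [E → . n F], [E → . y], [E → E , . E], [F → . , E] }  — shift
  I10: { [E → E , E .], [E → E . , E] }  — shift, reduce

No state contains more than one complete item.

Answer: No reduce-reduce conflicts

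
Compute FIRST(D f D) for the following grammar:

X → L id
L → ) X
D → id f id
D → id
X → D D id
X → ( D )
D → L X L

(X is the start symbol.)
FIRST sets of the non-terminals involved (from the grammar, by fixed-point iteration):
  FIRST(D) = { ')', 'id' }

To compute FIRST(D f D), process the symbols left to right:
Symbol D is a non-terminal. Add FIRST(D) \ {ε} = { ')', 'id' }
D is not nullable (ε ∉ FIRST(D)), so stop here.
FIRST(D f D) = { ')', 'id' }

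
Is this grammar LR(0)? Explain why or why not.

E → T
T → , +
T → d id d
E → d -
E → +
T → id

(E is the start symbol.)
A grammar is LR(0) if no state in the canonical LR(0) collection has:
  - both a shift item (dot before a terminal) and a complete item (shift-reduce conflict), or
  - two or more complete items (reduce-reduce conflict; the accept item [E' → E .] counts as a complete item here).

Augment with E' → E and build the canonical LR(0) collection (I0 = CLOSURE({[E' → . E]}), then GOTO on every symbol after a dot until no new states appear). It has 11 states:
  I0: { [E → . +], [E → . T], [E → . d -], [E' → . E], [T → . , +], [T → . d id d], [T → . id] }  — shift
  I1: { [E → + .] }  — reduce
  I2: { [T → , . +] }  — shift
  I3: { [E' → E .] }  — accept
  I4: { [E → T .] }  — reduce
  I5: { [E → d . -], [T → d . id d] }  — shift
  I6: { [T → id .] }  — reduce
  I7: { [E → d - .] }  — reduce
  I8: { [T → d id . d] }  — shift
  I9: { [T → d id d .] }  — reduce
  I10: { [T → , + .] }  — reduce

Every state is either a pure shift/goto state or contains exactly one complete item and nothing to shift — no conflicts. The grammar is LR(0).

Answer: Yes, the grammar is LR(0)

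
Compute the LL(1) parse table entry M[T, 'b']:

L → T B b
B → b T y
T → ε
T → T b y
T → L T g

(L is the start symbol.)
To find M[T, 'b'], we find productions for T where 'b' is in the predict set (PREDICT(N → α) = (FIRST(α) \ {ε}) ∪ (FOLLOW(N) if α ⇒* ε)).

Relevant sets:
  FIRST(T) = { 'b', ε }
  FIRST(L) = { 'b' }
  FOLLOW(T) = { 'b', 'g', 'y' }

T → ε: PREDICT = { 'b', 'g', 'y' }
  'b' is in predict set, so this production goes in M[T, 'b']
T → T b y: PREDICT = { 'b' }
  'b' is in predict set, so this production goes in M[T, 'b']
T → L T g: PREDICT = { 'b' }
  'b' is in predict set, so this production goes in M[T, 'b']

M[T, 'b'] = T → ε, T → T b y, T → L T g  (a multiply-defined cell — the grammar is not LL(1))

Answer: T → ε, T → T b y, T → L T g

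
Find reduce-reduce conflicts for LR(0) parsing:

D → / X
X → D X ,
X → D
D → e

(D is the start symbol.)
Augment with D' → D and build the canonical LR(0) collection (I0 = CLOSURE({[D' → . D]}), then GOTO on every symbol after a dot until no new states appear). It has 8 states:
  I0: { [D → . / X], [D → . e], [D' → . D] }  — shift
  I1: { [D → . / X], [D → . e], [D → / . X], [X → . D X ,], [X → . D] }  — shift
  I2: { [D' → D .] }  — accept
  I3: { [D → e .] }  — reduce
  I4: { [D → . / X], [D → . e], [X → . D X ,], [X → . D], [X → D . X ,], [X → D .] }  — shift, reduce
  I5: { [D → / X .] }  — reduce
  I6: { [X → D X . ,] }  — shift
  I7: { [X → D X , .] }  — reduce

No state contains more than one complete item.

Answer: No reduce-reduce conflicts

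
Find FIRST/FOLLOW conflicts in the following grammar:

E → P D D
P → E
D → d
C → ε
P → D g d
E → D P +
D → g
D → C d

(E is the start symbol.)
Nullable non-terminals: C.
C has a nullable alternative but only one production, so nothing to check.

D, E, P have no nullable alternative, so no FIRST/FOLLOW check is needed there.

No FIRST/FOLLOW conflicts found.

Answer: No FIRST/FOLLOW conflicts.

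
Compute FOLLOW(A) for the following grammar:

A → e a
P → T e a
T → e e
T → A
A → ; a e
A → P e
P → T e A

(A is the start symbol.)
{ $, 'e' }

To compute FOLLOW(A), find every occurrence of A on a right-hand side N → α A β: add FIRST(β) \ {ε}, and if β is empty or nullable also add FOLLOW(N). Iterate to a fixed point.

A is the start symbol, so $ ∈ FOLLOW(A).
In T → A: A is at the end, add FOLLOW(T)
In P → T e A: A is at the end, add FOLLOW(P)

The FOLLOW sets referred to above (computed the same way, to a fixed point):
  FOLLOW(T) = { 'e' }
  FOLLOW(P) = { 'e' }

Taking the union: FOLLOW(A) = { $, 'e' }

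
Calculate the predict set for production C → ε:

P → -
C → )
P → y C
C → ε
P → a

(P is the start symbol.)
PREDICT(C → ε) = (FIRST(RHS) \ {ε}) ∪ (FOLLOW(C) if ε ∈ FIRST(RHS), i.e. RHS ⇒* ε)
The right-hand side is ε (FIRST(ε) = { ε }), so the predict set is FOLLOW(C) = { $ }
PREDICT(C → ε) = { $ }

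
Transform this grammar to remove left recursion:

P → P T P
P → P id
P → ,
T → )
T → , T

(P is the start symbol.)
P is directly left-recursive. The standard transformation for
  A → A α₁ | ... | A α_m | β₁ | ... | β_n
is
  A  → β₁ A' | ... | β_n A'
  A' → α₁ A' | ... | α_m A' | ε

P → , becomes P → , P'
P → P T P becomes P' → T P P'
P → P id becomes P' → id P'
Add P' → ε

Productions for other non-terminals are unchanged:
  T → )
  T → , T

Resulting grammar:
P → , P'
P' → T P P'
P' → id P'
P' → ε
T → )
T → , T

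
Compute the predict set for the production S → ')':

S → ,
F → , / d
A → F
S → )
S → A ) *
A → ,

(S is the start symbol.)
{ ')' }

PREDICT(S → ')') = (FIRST(RHS) \ {ε}) ∪ (FOLLOW(S) if ε ∈ FIRST(RHS), i.e. RHS ⇒* ε)
FIRST(')') = { ')' }
ε ∉ FIRST(')'), so FOLLOW(S) is not added.
PREDICT(S → ')') = { ')' }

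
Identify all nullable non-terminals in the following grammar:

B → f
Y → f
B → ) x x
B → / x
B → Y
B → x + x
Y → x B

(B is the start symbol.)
A non-terminal is nullable if it can derive ε (the empty string): either it has an ε-production, or it has a production whose right-hand side consists entirely of nullable non-terminals.

There are no ε-productions, so no non-terminal can derive ε.
No non-terminals are nullable.

Answer: None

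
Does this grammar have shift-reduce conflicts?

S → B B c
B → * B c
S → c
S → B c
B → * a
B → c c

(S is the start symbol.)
Augment with S' → S and build the canonical LR(0) collection (I0 = CLOSURE({[S' → . S]}), then GOTO on every symbol after a dot until no new states appear). It has 13 states:
  I0: { [B → . * B c], [B → . * a], [B → . c c], [S → . B B c], [S → . B c], [S → . c], [S' → . S] }  — shift
  I1: { [B → * . B c], [B → * . a], [B → . * B c], [B → . * a], [B → . c c] }  — shift
  I2: { [B → . * B c], [B → . * a], [B → . c c], [S → B . B c], [S → B . c] }  — shift
  I3: { [S' → S .] }  — accept
  I4: { [B → c . c], [S → c .] }  — shift, reduce
  I5: { [B → c c .] }  — reduce
  I6: { [S → B B . c] }  — shift
  I7: { [B → c . c], [S → B c .] }  — shift, reduce
  I8: { [S → B B c .] }  — reduce
  I9: { [B → * B . c] }  — shift
  I10: { [B → * a .] }  — reduce
  I11: { [B → c . c] }  — shift
  I12: { [B → * B c .] }  — reduce

I4 contains reduce item [S → c .] and shift item [B → c . c] — shift-reduce conflict.
I7 contains reduce item [S → B c .] and shift item [B → c . c] — shift-reduce conflict.

Answer: Yes — I4: [S → c .] vs [B → c . c]; I7: [S → B c .] vs [B → c . c]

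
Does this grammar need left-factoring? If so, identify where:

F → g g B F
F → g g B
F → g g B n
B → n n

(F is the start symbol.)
Left-factoring is needed when two productions for the same non-terminal
share a common prefix on the right-hand side.

Productions for F:
  F → g g B F
  F → g g B
  F → g g B n

Found common prefix 'g g B' in productions for F

Answer: Yes, F has productions with common prefix 'g g B'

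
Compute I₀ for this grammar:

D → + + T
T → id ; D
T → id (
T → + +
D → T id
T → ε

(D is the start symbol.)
First, augment the grammar with D' → D
I₀ = CLOSURE({ [D' → . D] }):
  [D' → . D] has the dot before D: add [D → . + + T], [D → . T id]
  [D → . T id] has the dot before T: add [T → . id ; D], [T → . id (], [T → . + +], [T → .]
No further items can be added.

I₀ = { [D → . + + T], [D → . T id], [D' → . D], [T → . + +], [T → . id (], [T → . id ; D], [T → .] }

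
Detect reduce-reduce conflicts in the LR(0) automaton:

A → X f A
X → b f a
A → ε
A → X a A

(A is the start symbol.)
No reduce-reduce conflicts

Augment with A' → A and build the canonical LR(0) collection (I0 = CLOSURE({[A' → . A]}), then GOTO on every symbol after a dot until no new states appear). It has 10 states:
  I0: { [A → . X a A], [A → . X f A], [A → .], [A' → . A], [X → . b f a] }  — shift, reduce
  I1: { [A' → A .] }  — accept
  I2: { [A → X . a A], [A → X . f A] }  — shift
  I3: { [X → b . f a] }  — shift
  I4: { [X → b f . a] }  — shift
  I5: { [X → b f a .] }  — reduce
  I6: { [A → . X a A], [A → . X f A], [A → .], [A → X a . A], [X → . b f a] }  — shift, reduce
  I7: { [A → . X a A], [A → . X f A], [A → .], [A → X f . A], [X → . b f a] }  — shift, reduce
  I8: { [A → X f A .] }  — reduce
  I9: { [A → X a A .] }  — reduce

No state contains more than one complete item.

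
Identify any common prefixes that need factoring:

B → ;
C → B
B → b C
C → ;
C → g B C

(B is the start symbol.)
No, left-factoring is not needed

Left-factoring is needed when two productions for the same non-terminal
share a common prefix on the right-hand side.

Productions for B:
  B → ;
  B → b C
Productions for C:
  C → B
  C → ;
  C → g B C

No common prefixes found.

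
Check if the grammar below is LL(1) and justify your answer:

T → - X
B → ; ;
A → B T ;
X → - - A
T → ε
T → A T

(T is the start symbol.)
No. Predict set conflict for T: { ';' }

Relevant sets:
  FIRST(A) = { ';' }
  FOLLOW(T) = { $, ';' }

For T:
  PREDICT(T → '-' X) = { '-' }
  PREDICT(T → ε) = { $, ';' }
  PREDICT(T → A T) = { ';' }
B, A, X have a single production, so nothing to check there.

Conflict found: Predict set conflict for T: { ';' }
The grammar is NOT LL(1).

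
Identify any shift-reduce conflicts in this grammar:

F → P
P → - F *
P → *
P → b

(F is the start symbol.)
No shift-reduce conflicts

Augment with F' → F and build the canonical LR(0) collection (I0 = CLOSURE({[F' → . F]}), then GOTO on every symbol after a dot until no new states appear). It has 8 states:
  I0: { [F → . P], [F' → . F], [P → . *], [P → . - F *], [P → . b] }  — shift
  I1: { [P → * .] }  — reduce
  I2: { [F → . P], [P → - . F *], [P → . *], [P → . - F *], [P → . b] }  — shift
  I3: { [F' → F .] }  — accept
  I4: { [F → P .] }  — reduce
  I5: { [P → b .] }  — reduce
  I6: { [P → - F . *] }  — shift
  I7: { [P → - F * .] }  — reduce

No state contains both a complete item and a shift item.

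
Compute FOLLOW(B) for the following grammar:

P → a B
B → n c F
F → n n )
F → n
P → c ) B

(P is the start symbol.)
To compute FOLLOW(B), find every occurrence of B on a right-hand side N → α B β: add FIRST(β) \ {ε}, and if β is empty or nullable also add FOLLOW(N). Iterate to a fixed point.

In P → a B: B is at the end, add FOLLOW(P)
In P → c ) B: B is at the end, add FOLLOW(P)

The FOLLOW sets referred to above (computed the same way, to a fixed point):
  FOLLOW(P) = { $ }

Taking the union: FOLLOW(B) = { $ }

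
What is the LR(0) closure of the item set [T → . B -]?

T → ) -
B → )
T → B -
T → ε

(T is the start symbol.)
{ [B → . )], [T → . B -] }

To compute CLOSURE, for each item [A → α.Bβ] where B is a non-terminal, add [B → .γ] for all productions B → γ; repeat for the newly added items until nothing changes.

Start with: [T → . B -]
  [T → . B -] has the dot before B: add [B → . )]
No further items can be added.

CLOSURE = { [B → . )], [T → . B -] }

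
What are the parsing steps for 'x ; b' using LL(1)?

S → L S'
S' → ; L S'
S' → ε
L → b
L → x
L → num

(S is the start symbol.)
Stack is shown with the top on the left.

Stack     Input    Action
-------------------------
S $       x ; b $  output S → L S'
L S' $    x ; b $  output L → x
x S' $    x ; b $  match 'x'
S' $      ; b $    output S' → ; L S'
; L S' $  ; b $    match ';'
L S' $    b $      output L → b
b S' $    b $      match 'b'
S' $      $        output S' → ε
$         $        accept

The string is accepted.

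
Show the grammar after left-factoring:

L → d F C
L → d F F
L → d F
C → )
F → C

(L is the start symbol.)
L → d F L'
L' → C
L' → F
L' → ε
C → )
F → C

Left-factoring transforms A → αβ₁ | αβ₂ into A → αA' and A' → β₁ | β₂
(α is the longest common prefix among the alternatives). Repeat until
no nonterminal has two alternatives with a common prefix.

Round 1: L has alternatives sharing prefix 'd F'. Introduce L': L → d F L'
  Add: L' → C
  Add: L' → F
  Add: L' → ε

No remaining common prefixes — done.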